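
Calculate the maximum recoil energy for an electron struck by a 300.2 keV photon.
162.1741 keV

Maximum energy transfer occurs at θ = 180° (backscattering).

Initial photon: E₀ = 300.2 keV → λ₀ = 4.1301 pm

Maximum Compton shift (at 180°):
Δλ_max = 2λ_C = 2 × 2.4263 = 4.8526 pm

Final wavelength:
λ' = 4.1301 + 4.8526 = 8.9827 pm

Minimum photon energy (maximum energy to electron):
E'_min = hc/λ' = 138.0259 keV

Maximum electron kinetic energy:
K_max = E₀ - E'_min = 300.2000 - 138.0259 = 162.1741 keV

(Intermediate values are shown rounded; full precision is carried through to the final answer.)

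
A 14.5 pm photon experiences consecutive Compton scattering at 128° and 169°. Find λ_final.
23.2281 pm

Apply Compton shift twice:

First scattering at θ₁ = 128°:
Δλ₁ = λ_C(1 - cos(128°))
Δλ₁ = 2.4263 × 1.6157
Δλ₁ = 3.9201 pm

After first scattering:
λ₁ = 14.5 + 3.9201 = 18.4201 pm

Second scattering at θ₂ = 169°:
Δλ₂ = λ_C(1 - cos(169°))
Δλ₂ = 2.4263 × 1.9816
Δλ₂ = 4.8080 pm

Final wavelength:
λ₂ = 18.4201 + 4.8080 = 23.2281 pm

Total shift: Δλ_total = 3.9201 + 4.8080 = 8.7281 pm

(Intermediate values are shown rounded; full precision is carried through to the final answer.)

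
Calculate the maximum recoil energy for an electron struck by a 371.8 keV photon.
220.3656 keV

Maximum energy transfer occurs at θ = 180° (backscattering).

Initial photon: E₀ = 371.8 keV → λ₀ = 3.3347 pm

Maximum Compton shift (at 180°):
Δλ_max = 2λ_C = 2 × 2.4263 = 4.8526 pm

Final wavelength:
λ' = 3.3347 + 4.8526 = 8.1873 pm

Minimum photon energy (maximum energy to electron):
E'_min = hc/λ' = 151.4344 keV

Maximum electron kinetic energy:
K_max = E₀ - E'_min = 371.8000 - 151.4344 = 220.3656 keV

(Intermediate values are shown rounded; full precision is carried through to the final answer.)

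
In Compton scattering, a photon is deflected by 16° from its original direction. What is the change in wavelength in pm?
0.0940 pm

Using the Compton scattering formula:
Δλ = λ_C(1 - cos θ)

where λ_C = h/(m_e·c) ≈ 2.4263 pm is the Compton wavelength of an electron.

For θ = 16°:
cos(16°) = 0.9613
1 - cos(16°) = 0.0387

Δλ = 2.4263 × 0.0387
Δλ = 0.0940 pm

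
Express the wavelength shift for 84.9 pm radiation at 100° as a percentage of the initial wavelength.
3.3541%

Calculate the Compton shift:
Δλ = λ_C(1 - cos(100°))
Δλ = 2.4263 × (1 - cos(100°))
Δλ = 2.4263 × 1.1736
Δλ = 2.8476 pm

Percentage change:
(Δλ/λ₀) × 100 = (2.8476/84.9) × 100
= 3.3541%

(Intermediate values are shown rounded; full precision is carried through to the final answer.)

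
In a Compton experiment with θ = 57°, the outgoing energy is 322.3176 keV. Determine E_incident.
452.2000 keV

Convert final energy to wavelength (hc ≈ 1239.842 keV·pm):
λ' = hc/E' = 1239.842 / 322.3176 = 3.8466 pm

Calculate the Compton shift:
Δλ = λ_C(1 - cos(57°))
Δλ = 2.4263 × (1 - cos(57°))
Δλ = 1.1048 pm

Initial wavelength:
λ = λ' - Δλ = 3.8466 - 1.1048 = 2.7418 pm

Initial energy:
E = hc/λ = 1239.842 / 2.7418 = 452.2000 keV

(Intermediate values are shown rounded; full precision is carried through to the final answer.)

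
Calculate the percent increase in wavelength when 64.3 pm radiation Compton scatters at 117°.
5.4865%

Calculate the Compton shift:
Δλ = λ_C(1 - cos(117°))
Δλ = 2.4263 × (1 - cos(117°))
Δλ = 2.4263 × 1.4540
Δλ = 3.5278 pm

Percentage change:
(Δλ/λ₀) × 100 = (3.5278/64.3) × 100
= 5.4865%

(Intermediate values are shown rounded; full precision is carried through to the final answer.)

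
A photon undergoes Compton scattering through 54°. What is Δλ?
1.0002 pm

Using the Compton scattering formula:
Δλ = λ_C(1 - cos θ)

where λ_C = h/(m_e·c) ≈ 2.4263 pm is the Compton wavelength of an electron.

For θ = 54°:
cos(54°) = 0.5878
1 - cos(54°) = 0.4122

Δλ = 2.4263 × 0.4122
Δλ = 1.0002 pm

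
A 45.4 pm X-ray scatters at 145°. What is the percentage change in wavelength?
9.7221%

Calculate the Compton shift:
Δλ = λ_C(1 - cos(145°))
Δλ = 2.4263 × (1 - cos(145°))
Δλ = 2.4263 × 1.8192
Δλ = 4.4138 pm

Percentage change:
(Δλ/λ₀) × 100 = (4.4138/45.4) × 100
= 9.7221%

(Intermediate values are shown rounded; full precision is carried through to the final answer.)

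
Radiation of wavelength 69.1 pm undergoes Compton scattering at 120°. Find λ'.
72.7395 pm

Using the Compton formula: λ' = λ + λ_C(1 − cos θ)

For θ = 120°, cos θ = -1/2 (exact) = -0.5000, so:
1 − cos 120° = 1 − (-1/2) = 1.5000

Δλ = λ_C × 1.5000 = 2.4263 × 1.5000 = 3.6395 pm

λ' = 69.1 + 3.6395 = 72.7395 pm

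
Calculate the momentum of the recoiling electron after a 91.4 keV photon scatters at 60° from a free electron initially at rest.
4.6970e-23 kg·m/s

The electron is initially at rest, so by conservation of momentum:
p⃗_e = p⃗₀ − p⃗'  (incident photon momentum minus scattered photon momentum)

Photon momentum magnitudes (p = h/λ = E/c):
λ₀ = hc/E₀ = 13.5650 pm → p₀ = h/λ₀ = 4.8847e-23 kg·m/s
Δλ = λ_C(1 − cos 60°) = 1.2132 pm
λ' = 14.7782 pm → p' = h/λ' = 4.4837e-23 kg·m/s

The scattered photon makes angle θ = 60° with the incident direction, so by the law of cosines:
|p⃗_e|² = p₀² + p'² − 2p₀p'cos θ
|p⃗_e|² = (4.8847e-23)² + (4.4837e-23)² − 2·4.8847e-23·4.4837e-23·cos(60°)
|p⃗_e| = 4.6970e-23 kg·m/s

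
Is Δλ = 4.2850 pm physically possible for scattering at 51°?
No, inconsistent

Calculate the expected shift for θ = 51°:

Δλ_expected = λ_C(1 - cos(51°))
Δλ_expected = 2.4263 × (1 - cos(51°))
Δλ_expected = 2.4263 × 0.3707
Δλ_expected = 0.8994 pm

Given shift: 4.2850 pm
Expected shift: 0.8994 pm
Difference: 3.3856 pm

The values do not match. The given shift corresponds to θ ≈ 140.0°, not 51°.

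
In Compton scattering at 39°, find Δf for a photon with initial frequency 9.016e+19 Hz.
1.261e+19 Hz (decrease)

Convert frequency to wavelength (c = 299792458 m/s):
λ₀ = c/f₀ = 299792458/9.016e+19 = 3.3251160e-12 m = 3.3251 pm

Calculate Compton shift:
Δλ = λ_C(1 - cos(39°)) = 0.5407 pm

Final wavelength:
λ' = λ₀ + Δλ = 3.3251 + 0.5407 = 3.8658 pm

Final frequency:
f' = c/λ' = 299792458/3.8658290e-12 = 7.7549332e+19 Hz

Frequency shift (decrease):
Δf = f₀ - f' = 9.016e+19 - 7.7549332e+19 = 1.261e+19 Hz

(Intermediate values are shown rounded; full precision is carried through to the final answer.)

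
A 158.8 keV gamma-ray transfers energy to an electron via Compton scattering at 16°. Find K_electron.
1.8890 keV

By energy conservation: K_e = E_initial - E_final

First find the scattered photon energy:
Initial wavelength: λ = hc/E = 7.8076 pm
Compton shift: Δλ = λ_C(1 - cos(16°)) = 0.0940 pm
Final wavelength: λ' = 7.8076 + 0.0940 = 7.9016 pm
Final photon energy: E' = hc/λ' = 156.9110 keV

Electron kinetic energy:
K_e = E - E' = 158.8000 - 156.9110 = 1.8890 keV

(Intermediate values are shown rounded; full precision is carried through to the final answer.)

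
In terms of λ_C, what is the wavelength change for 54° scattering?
0.4122 λ_C

The Compton shift formula is:
Δλ = λ_C(1 - cos θ)

Dividing both sides by λ_C:
Δλ/λ_C = 1 - cos θ

For θ = 54°:
Δλ/λ_C = 1 - cos(54°)
Δλ/λ_C = 1 - 0.5878
Δλ/λ_C = 0.4122

This means the shift is 0.4122 × λ_C = 1.0002 pm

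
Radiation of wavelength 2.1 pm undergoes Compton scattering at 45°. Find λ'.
2.8106 pm

Using the Compton formula: λ' = λ + λ_C(1 − cos θ)

For θ = 45°, cos θ = √2/2 (exact) ≈ 0.7071, so:
1 − cos 45° = 1 − (√2/2) ≈ 0.2929

Δλ = λ_C × 0.2929 = 2.4263 × 0.2929 = 0.7106 pm

λ' = 2.1 + 0.7106 = 2.8106 pm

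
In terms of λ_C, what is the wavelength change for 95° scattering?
1.0872 λ_C

The Compton shift formula is:
Δλ = λ_C(1 - cos θ)

Dividing both sides by λ_C:
Δλ/λ_C = 1 - cos θ

For θ = 95°:
Δλ/λ_C = 1 - cos(95°)
Δλ/λ_C = 1 - -0.0872
Δλ/λ_C = 1.0872

This means the shift is 1.0872 × λ_C = 2.6378 pm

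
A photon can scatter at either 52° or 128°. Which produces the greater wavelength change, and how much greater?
128° produces the larger shift by a factor of 4.204

Calculate both shifts using Δλ = λ_C(1 - cos θ):

For θ₁ = 52°:
Δλ₁ = 2.4263 × (1 - cos(52°))
Δλ₁ = 2.4263 × 0.3843
Δλ₁ = 0.9325 pm

For θ₂ = 128°:
Δλ₂ = 2.4263 × (1 - cos(128°))
Δλ₂ = 2.4263 × 1.6157
Δλ₂ = 3.9201 pm

The 128° angle produces the larger shift.
Ratio: 3.9201/0.9325 = 4.204

(Intermediate values are shown rounded; full precision is carried through to the final answer.)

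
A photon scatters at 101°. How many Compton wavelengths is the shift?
1.1908 λ_C

The Compton shift formula is:
Δλ = λ_C(1 - cos θ)

Dividing both sides by λ_C:
Δλ/λ_C = 1 - cos θ

For θ = 101°:
Δλ/λ_C = 1 - cos(101°)
Δλ/λ_C = 1 - -0.1908
Δλ/λ_C = 1.1908

This means the shift is 1.1908 × λ_C = 2.8893 pm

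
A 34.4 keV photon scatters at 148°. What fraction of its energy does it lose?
0.1106 (or 11.06%)

Calculate initial and final photon energies:

Initial: E₀ = 34.4 keV → λ₀ = 36.0419 pm
Compton shift: Δλ = 4.4839 pm
Final wavelength: λ' = 40.5259 pm
Final energy: E' = 30.5939 keV

Fractional energy loss:
(E₀ - E')/E₀ = (34.4000 - 30.5939)/34.4000
= 3.8061/34.4000
= 0.1106
= 11.06%

(Intermediate values are shown rounded; full precision is carried through to the final answer.)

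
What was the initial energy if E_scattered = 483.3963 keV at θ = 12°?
493.6000 keV

Convert final energy to wavelength (hc ≈ 1239.842 keV·pm):
λ' = hc/E' = 1239.842 / 483.3963 = 2.5649 pm

Calculate the Compton shift:
Δλ = λ_C(1 - cos(12°))
Δλ = 2.4263 × (1 - cos(12°))
Δλ = 0.0530 pm

Initial wavelength:
λ = λ' - Δλ = 2.5649 - 0.0530 = 2.5118 pm

Initial energy:
E = hc/λ = 1239.842 / 2.5118 = 493.6000 keV

(Intermediate values are shown rounded; full precision is carried through to the final answer.)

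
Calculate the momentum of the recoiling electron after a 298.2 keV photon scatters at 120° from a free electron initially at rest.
2.1485e-22 kg·m/s

The electron is initially at rest, so by conservation of momentum:
p⃗_e = p⃗₀ − p⃗'  (incident photon momentum minus scattered photon momentum)

Photon momentum magnitudes (p = h/λ = E/c):
λ₀ = hc/E₀ = 4.1578 pm → p₀ = h/λ₀ = 1.5937e-22 kg·m/s
Δλ = λ_C(1 − cos 120°) = 3.6395 pm
λ' = 7.7972 pm → p' = h/λ' = 8.4980e-23 kg·m/s

The scattered photon makes angle θ = 120° with the incident direction, so by the law of cosines:
|p⃗_e|² = p₀² + p'² − 2p₀p'cos θ
|p⃗_e|² = (1.5937e-22)² + (8.4980e-23)² − 2·1.5937e-22·8.4980e-23·cos(120°)
|p⃗_e| = 2.1485e-22 kg·m/s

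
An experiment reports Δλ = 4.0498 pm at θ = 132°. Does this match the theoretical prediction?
Yes, consistent

Calculate the expected shift for θ = 132°:

Δλ_expected = λ_C(1 - cos(132°))
Δλ_expected = 2.4263 × (1 - cos(132°))
Δλ_expected = 2.4263 × 1.6691
Δλ_expected = 4.0498 pm

Given shift: 4.0498 pm
Expected shift: 4.0498 pm
Difference: 0.0000 pm

The values match. This is consistent with Compton scattering at the stated angle.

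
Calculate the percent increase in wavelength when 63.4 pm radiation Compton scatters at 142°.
6.8427%

Calculate the Compton shift:
Δλ = λ_C(1 - cos(142°))
Δλ = 2.4263 × (1 - cos(142°))
Δλ = 2.4263 × 1.7880
Δλ = 4.3383 pm

Percentage change:
(Δλ/λ₀) × 100 = (4.3383/63.4) × 100
= 6.8427%

(Intermediate values are shown rounded; full precision is carried through to the final answer.)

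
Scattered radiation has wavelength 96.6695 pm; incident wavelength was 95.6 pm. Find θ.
56.00°

First find the wavelength shift:
Δλ = λ' - λ = 96.6695 - 95.6 = 1.0695 pm

Using Δλ = λ_C(1 - cos θ), with λ_C = h/(m_e·c) ≈ 2.42631024 pm:
cos θ = 1 - Δλ/λ_C
cos θ = 1 - 1.0695/2.42631024
cos θ = 0.559207

θ = arccos(0.559207)
θ = 56.00°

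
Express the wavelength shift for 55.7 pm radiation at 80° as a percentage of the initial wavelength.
3.5996%

Calculate the Compton shift:
Δλ = λ_C(1 - cos(80°))
Δλ = 2.4263 × (1 - cos(80°))
Δλ = 2.4263 × 0.8264
Δλ = 2.0050 pm

Percentage change:
(Δλ/λ₀) × 100 = (2.0050/55.7) × 100
= 3.5996%

(Intermediate values are shown rounded; full precision is carried through to the final answer.)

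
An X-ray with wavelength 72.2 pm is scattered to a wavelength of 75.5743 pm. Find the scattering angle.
113.00°

First find the wavelength shift:
Δλ = λ' - λ = 75.5743 - 72.2 = 3.3743 pm

Using Δλ = λ_C(1 - cos θ), with λ_C = h/(m_e·c) ≈ 2.42631024 pm:
cos θ = 1 - Δλ/λ_C
cos θ = 1 - 3.3743/2.42631024
cos θ = -0.390713

θ = arccos(-0.390713)
θ = 113.00°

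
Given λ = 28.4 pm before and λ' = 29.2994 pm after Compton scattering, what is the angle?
51.00°

First find the wavelength shift:
Δλ = λ' - λ = 29.2994 - 28.4 = 0.8994 pm

Using Δλ = λ_C(1 - cos θ), with λ_C = h/(m_e·c) ≈ 2.42631024 pm:
cos θ = 1 - Δλ/λ_C
cos θ = 1 - 0.8994/2.42631024
cos θ = 0.629314

θ = arccos(0.629314)
θ = 51.00°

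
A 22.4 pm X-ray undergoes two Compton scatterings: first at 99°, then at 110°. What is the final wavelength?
28.4620 pm

Apply Compton shift twice:

First scattering at θ₁ = 99°:
Δλ₁ = λ_C(1 - cos(99°))
Δλ₁ = 2.4263 × 1.1564
Δλ₁ = 2.8059 pm

After first scattering:
λ₁ = 22.4 + 2.8059 = 25.2059 pm

Second scattering at θ₂ = 110°:
Δλ₂ = λ_C(1 - cos(110°))
Δλ₂ = 2.4263 × 1.3420
Δλ₂ = 3.2562 pm

Final wavelength:
λ₂ = 25.2059 + 3.2562 = 28.4620 pm

Total shift: Δλ_total = 2.8059 + 3.2562 = 6.0620 pm

(Intermediate values are shown rounded; full precision is carried through to the final answer.)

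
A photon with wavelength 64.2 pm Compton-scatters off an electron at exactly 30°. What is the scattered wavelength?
64.5251 pm

Using the Compton formula: λ' = λ + λ_C(1 − cos θ)

For θ = 30°, cos θ = √3/2 (exact) ≈ 0.8660, so:
1 − cos 30° = 1 − (√3/2) ≈ 0.1340

Δλ = λ_C × 0.1340 = 2.4263 × 0.1340 = 0.3251 pm

λ' = 64.2 + 0.3251 = 64.5251 pm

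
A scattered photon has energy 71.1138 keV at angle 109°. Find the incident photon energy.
87.2000 keV

Convert final energy to wavelength (hc ≈ 1239.842 keV·pm):
λ' = hc/E' = 1239.842 / 71.1138 = 17.4346 pm

Calculate the Compton shift:
Δλ = λ_C(1 - cos(109°))
Δλ = 2.4263 × (1 - cos(109°))
Δλ = 3.2162 pm

Initial wavelength:
λ = λ' - Δλ = 17.4346 - 3.2162 = 14.2184 pm

Initial energy:
E = hc/λ = 1239.842 / 14.2184 = 87.2000 keV

(Intermediate values are shown rounded; full precision is carried through to the final answer.)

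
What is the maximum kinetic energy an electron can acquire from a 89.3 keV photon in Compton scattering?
23.1279 keV

Maximum energy transfer occurs at θ = 180° (backscattering).

Initial photon: E₀ = 89.3 keV → λ₀ = 13.8840 pm

Maximum Compton shift (at 180°):
Δλ_max = 2λ_C = 2 × 2.4263 = 4.8526 pm

Final wavelength:
λ' = 13.8840 + 4.8526 = 18.7366 pm

Minimum photon energy (maximum energy to electron):
E'_min = hc/λ' = 66.1721 keV

Maximum electron kinetic energy:
K_max = E₀ - E'_min = 89.3000 - 66.1721 = 23.1279 keV

(Intermediate values are shown rounded; full precision is carried through to the final answer.)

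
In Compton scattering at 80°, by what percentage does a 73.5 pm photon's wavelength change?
2.7279%

Calculate the Compton shift:
Δλ = λ_C(1 - cos(80°))
Δλ = 2.4263 × (1 - cos(80°))
Δλ = 2.4263 × 0.8264
Δλ = 2.0050 pm

Percentage change:
(Δλ/λ₀) × 100 = (2.0050/73.5) × 100
= 2.7279%

(Intermediate values are shown rounded; full precision is carried through to the final answer.)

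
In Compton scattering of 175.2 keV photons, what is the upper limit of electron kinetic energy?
71.2679 keV

Maximum energy transfer occurs at θ = 180° (backscattering).

Initial photon: E₀ = 175.2 keV → λ₀ = 7.0767 pm

Maximum Compton shift (at 180°):
Δλ_max = 2λ_C = 2 × 2.4263 = 4.8526 pm

Final wavelength:
λ' = 7.0767 + 4.8526 = 11.9293 pm

Minimum photon energy (maximum energy to electron):
E'_min = hc/λ' = 103.9321 keV

Maximum electron kinetic energy:
K_max = E₀ - E'_min = 175.2000 - 103.9321 = 71.2679 keV

(Intermediate values are shown rounded; full precision is carried through to the final answer.)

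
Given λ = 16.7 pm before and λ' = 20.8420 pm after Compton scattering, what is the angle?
135.00°

First find the wavelength shift:
Δλ = λ' - λ = 20.8420 - 16.7 = 4.1420 pm

Using Δλ = λ_C(1 - cos θ), with λ_C = h/(m_e·c) ≈ 2.42631024 pm:
cos θ = 1 - Δλ/λ_C
cos θ = 1 - 4.1420/2.42631024
cos θ = -0.707119

θ = arccos(-0.707119)
θ = 135.00°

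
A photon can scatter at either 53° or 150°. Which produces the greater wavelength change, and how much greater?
150° produces the larger shift by a factor of 4.686

Calculate both shifts using Δλ = λ_C(1 - cos θ):

For θ₁ = 53°:
Δλ₁ = 2.4263 × (1 - cos(53°))
Δλ₁ = 2.4263 × 0.3982
Δλ₁ = 0.9661 pm

For θ₂ = 150°:
Δλ₂ = 2.4263 × (1 - cos(150°))
Δλ₂ = 2.4263 × 1.8660
Δλ₂ = 4.5276 pm

The 150° angle produces the larger shift.
Ratio: 4.5276/0.9661 = 4.686

(Intermediate values are shown rounded; full precision is carried through to the final answer.)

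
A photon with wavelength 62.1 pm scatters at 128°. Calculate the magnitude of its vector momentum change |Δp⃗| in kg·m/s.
1.8613e-23 kg·m/s

Photon momentum magnitude is p = h/λ.

Initial momentum:
p₀ = h/λ = 6.6261e-34/6.2100e-11 = 1.0670e-23 kg·m/s

After scattering:
λ' = λ + Δλ = 62.1 + 3.9201 = 66.0201 pm
p' = h/λ' = 6.6261e-34/6.6020e-11 = 1.0036e-23 kg·m/s

Momentum is a vector; the scattered photon's direction makes angle θ = 128° with the incident direction. The magnitude of the vector change Δp⃗ = p⃗₀ − p⃗' is found from the law of cosines:
|Δp⃗|² = p₀² + p'² − 2p₀p'cos θ
|Δp⃗|² = (1.0670e-23)² + (1.0036e-23)² − 2·1.0670e-23·1.0036e-23·cos(128°)
|Δp⃗| = 1.8613e-23 kg·m/s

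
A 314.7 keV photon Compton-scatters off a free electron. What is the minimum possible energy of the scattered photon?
141.0133 keV (at θ = 180°)

The scattered photon has minimum energy when its wavelength is maximum, i.e., when the Compton shift Δλ = λ_C(1 − cos θ) is maximum. This occurs at θ = 180° (backscattering), giving Δλ_max = 2λ_C = 4.8526 pm.

Initial wavelength: λ₀ = hc/E₀ = 3.9398 pm
Maximum final wavelength: λ'_max = λ₀ + 2λ_C = 3.9398 + 4.8526 = 8.7924 pm
Minimum final energy: E'_min = hc/λ'_max = 141.0133 keV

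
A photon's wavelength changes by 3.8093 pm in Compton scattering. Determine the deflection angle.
124.75°

From the Compton formula Δλ = λ_C(1 - cos θ), we can solve for θ:

cos θ = 1 - Δλ/λ_C

Given:
- Δλ = 3.8093 pm
- λ_C = h/(m_e·c) ≈ 2.42631024 pm

cos θ = 1 - 3.8093/2.42631024
cos θ = 1 - 1.569997
cos θ = -0.569997

θ = arccos(-0.569997)
θ = 124.75°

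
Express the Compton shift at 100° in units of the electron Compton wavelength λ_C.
1.1736 λ_C

The Compton shift formula is:
Δλ = λ_C(1 - cos θ)

Dividing both sides by λ_C:
Δλ/λ_C = 1 - cos θ

For θ = 100°:
Δλ/λ_C = 1 - cos(100°)
Δλ/λ_C = 1 - -0.1736
Δλ/λ_C = 1.1736

This means the shift is 1.1736 × λ_C = 2.8476 pm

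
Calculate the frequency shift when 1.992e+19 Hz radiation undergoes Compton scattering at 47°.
9.714e+17 Hz (decrease)

Convert frequency to wavelength (c = 299792458 m/s):
λ₀ = c/f₀ = 299792458/1.992e+19 = 1.5049822e-11 m = 15.0498 pm

Calculate Compton shift:
Δλ = λ_C(1 - cos(47°)) = 0.7716 pm

Final wavelength:
λ' = λ₀ + Δλ = 15.0498 + 0.7716 = 15.8214 pm

Final frequency:
f' = c/λ' = 299792458/1.5821393e-11 = 1.8948550e+19 Hz

Frequency shift (decrease):
Δf = f₀ - f' = 1.992e+19 - 1.8948550e+19 = 9.714e+17 Hz

(Intermediate values are shown rounded; full precision is carried through to the final answer.)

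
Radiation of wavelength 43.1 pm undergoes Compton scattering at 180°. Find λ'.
47.9526 pm

Using the Compton formula: λ' = λ + λ_C(1 − cos θ)

For θ = 180°, cos θ = -1 (exact) = -1.0000, so:
1 − cos 180° = 1 − (-1) = 2.0000

Δλ = λ_C × 2.0000 = 2.4263 × 2.0000 = 4.8526 pm

λ' = 43.1 + 4.8526 = 47.9526 pm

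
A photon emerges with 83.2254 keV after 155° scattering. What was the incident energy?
120.6999 keV

Convert final energy to wavelength (hc ≈ 1239.842 keV·pm):
λ' = hc/E' = 1239.842 / 83.2254 = 14.8974 pm

Calculate the Compton shift:
Δλ = λ_C(1 - cos(155°))
Δλ = 2.4263 × (1 - cos(155°))
Δλ = 4.6253 pm

Initial wavelength:
λ = λ' - Δλ = 14.8974 - 4.6253 = 10.2721 pm

Initial energy:
E = hc/λ = 1239.842 / 10.2721 = 120.6999 keV

(Intermediate values are shown rounded; full precision is carried through to the final answer.)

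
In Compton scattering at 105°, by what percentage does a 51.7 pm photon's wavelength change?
5.9077%

Calculate the Compton shift:
Δλ = λ_C(1 - cos(105°))
Δλ = 2.4263 × (1 - cos(105°))
Δλ = 2.4263 × 1.2588
Δλ = 3.0543 pm

Percentage change:
(Δλ/λ₀) × 100 = (3.0543/51.7) × 100
= 5.9077%

(Intermediate values are shown rounded; full precision is carried through to the final answer.)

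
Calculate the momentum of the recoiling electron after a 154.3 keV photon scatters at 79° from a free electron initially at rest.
9.5427e-23 kg·m/s

The electron is initially at rest, so by conservation of momentum:
p⃗_e = p⃗₀ − p⃗'  (incident photon momentum minus scattered photon momentum)

Photon momentum magnitudes (p = h/λ = E/c):
λ₀ = hc/E₀ = 8.0353 pm → p₀ = h/λ₀ = 8.2462e-23 kg·m/s
Δλ = λ_C(1 − cos 79°) = 1.9633 pm
λ' = 9.9986 pm → p' = h/λ' = 6.6270e-23 kg·m/s

The scattered photon makes angle θ = 79° with the incident direction, so by the law of cosines:
|p⃗_e|² = p₀² + p'² − 2p₀p'cos θ
|p⃗_e|² = (8.2462e-23)² + (6.6270e-23)² − 2·8.2462e-23·6.6270e-23·cos(79°)
|p⃗_e| = 9.5427e-23 kg·m/s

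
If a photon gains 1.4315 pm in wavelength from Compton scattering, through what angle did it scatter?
65.79°

From the Compton formula Δλ = λ_C(1 - cos θ), we can solve for θ:

cos θ = 1 - Δλ/λ_C

Given:
- Δλ = 1.4315 pm
- λ_C = h/(m_e·c) ≈ 2.42631024 pm

cos θ = 1 - 1.4315/2.42631024
cos θ = 1 - 0.589991
cos θ = 0.410009

θ = arccos(0.410009)
θ = 65.79°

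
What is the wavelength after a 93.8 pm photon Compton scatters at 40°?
94.3676 pm

Using the Compton scattering formula:
λ' = λ + Δλ = λ + λ_C(1 - cos θ)

Given:
- Initial wavelength λ = 93.8 pm
- Scattering angle θ = 40°
- Compton wavelength λ_C ≈ 2.4263 pm

Calculate the shift:
Δλ = 2.4263 × (1 - cos(40°))
Δλ = 2.4263 × 0.2340
Δλ = 0.5676 pm

Final wavelength:
λ' = 93.8 + 0.5676 = 94.3676 pm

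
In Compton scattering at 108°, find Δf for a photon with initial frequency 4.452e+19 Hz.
1.427e+19 Hz (decrease)

Convert frequency to wavelength (c = 299792458 m/s):
λ₀ = c/f₀ = 299792458/4.452e+19 = 6.7338827e-12 m = 6.7339 pm

Calculate Compton shift:
Δλ = λ_C(1 - cos(108°)) = 3.1761 pm

Final wavelength:
λ' = λ₀ + Δλ = 6.7339 + 3.1761 = 9.9100 pm

Final frequency:
f' = c/λ' = 299792458/9.9099640e-12 = 3.0251619e+19 Hz

Frequency shift (decrease):
Δf = f₀ - f' = 4.452e+19 - 3.0251619e+19 = 1.427e+19 Hz

(Intermediate values are shown rounded; full precision is carried through to the final answer.)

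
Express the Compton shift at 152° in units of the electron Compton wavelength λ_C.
1.8829 λ_C

The Compton shift formula is:
Δλ = λ_C(1 - cos θ)

Dividing both sides by λ_C:
Δλ/λ_C = 1 - cos θ

For θ = 152°:
Δλ/λ_C = 1 - cos(152°)
Δλ/λ_C = 1 - -0.8829
Δλ/λ_C = 1.8829

This means the shift is 1.8829 × λ_C = 4.5686 pm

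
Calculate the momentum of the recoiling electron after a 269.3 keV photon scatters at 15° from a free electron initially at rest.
3.7325e-23 kg·m/s

The electron is initially at rest, so by conservation of momentum:
p⃗_e = p⃗₀ − p⃗'  (incident photon momentum minus scattered photon momentum)

Photon momentum magnitudes (p = h/λ = E/c):
λ₀ = hc/E₀ = 4.6039 pm → p₀ = h/λ₀ = 1.4392e-22 kg·m/s
Δλ = λ_C(1 − cos 15°) = 0.0827 pm
λ' = 4.6866 pm → p' = h/λ' = 1.4138e-22 kg·m/s

The scattered photon makes angle θ = 15° with the incident direction, so by the law of cosines:
|p⃗_e|² = p₀² + p'² − 2p₀p'cos θ
|p⃗_e|² = (1.4392e-22)² + (1.4138e-22)² − 2·1.4392e-22·1.4138e-22·cos(15°)
|p⃗_e| = 3.7325e-23 kg·m/s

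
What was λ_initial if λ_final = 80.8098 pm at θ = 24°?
80.6000 pm

From λ' = λ + Δλ, we have λ = λ' - Δλ

First calculate the Compton shift:
Δλ = λ_C(1 - cos θ)
Δλ = 2.4263 × (1 - cos(24°))
Δλ = 2.4263 × 0.0865
Δλ = 0.2098 pm

Initial wavelength:
λ = λ' - Δλ
λ = 80.8098 - 0.2098
λ = 80.6000 pm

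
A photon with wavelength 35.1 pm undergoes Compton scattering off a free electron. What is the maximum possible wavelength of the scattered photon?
39.9526 pm (at θ = 180°)

The Compton shift is Δλ = λ_C(1 − cos θ).

Since cos θ ranges from −1 to 1, the factor (1 − cos θ) ranges from 0 to 2; the maximum shift occurs at θ = 180° (backscattering):
Δλ_max = 2λ_C = 2 × 2.4263 pm = 4.8526 pm

Maximum scattered wavelength:
λ'_max = λ₀ + Δλ_max = 35.1 + 4.8526 = 39.9526 pm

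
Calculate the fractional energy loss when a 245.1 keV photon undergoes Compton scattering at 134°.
0.4484 (or 44.84%)

Calculate initial and final photon energies:

Initial: E₀ = 245.1 keV → λ₀ = 5.0585 pm
Compton shift: Δλ = 4.1118 pm
Final wavelength: λ' = 9.1703 pm
Final energy: E' = 135.2022 keV

Fractional energy loss:
(E₀ - E')/E₀ = (245.1000 - 135.2022)/245.1000
= 109.8978/245.1000
= 0.4484
= 44.84%

(Intermediate values are shown rounded; full precision is carried through to the final answer.)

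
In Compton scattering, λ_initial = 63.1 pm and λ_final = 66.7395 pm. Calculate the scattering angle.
120.00°

First find the wavelength shift:
Δλ = λ' - λ = 66.7395 - 63.1 = 3.6395 pm

Using Δλ = λ_C(1 - cos θ), with λ_C = h/(m_e·c) ≈ 2.42631024 pm:
cos θ = 1 - Δλ/λ_C
cos θ = 1 - 3.6395/2.42631024
cos θ = -0.500014

θ = arccos(-0.500014)
θ = 120.00°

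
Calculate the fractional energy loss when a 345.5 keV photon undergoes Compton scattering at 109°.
0.4726 (or 47.26%)

Calculate initial and final photon energies:

Initial: E₀ = 345.5 keV → λ₀ = 3.5885 pm
Compton shift: Δλ = 3.2162 pm
Final wavelength: λ' = 6.8048 pm
Final energy: E' = 182.2015 keV

Fractional energy loss:
(E₀ - E')/E₀ = (345.5000 - 182.2015)/345.5000
= 163.2985/345.5000
= 0.4726
= 47.26%

(Intermediate values are shown rounded; full precision is carried through to the final answer.)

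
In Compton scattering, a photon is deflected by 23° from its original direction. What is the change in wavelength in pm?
0.1929 pm

Using the Compton scattering formula:
Δλ = λ_C(1 - cos θ)

where λ_C = h/(m_e·c) ≈ 2.4263 pm is the Compton wavelength of an electron.

For θ = 23°:
cos(23°) = 0.9205
1 - cos(23°) = 0.0795

Δλ = 2.4263 × 0.0795
Δλ = 0.1929 pm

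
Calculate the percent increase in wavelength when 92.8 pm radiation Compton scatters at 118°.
3.8420%

Calculate the Compton shift:
Δλ = λ_C(1 - cos(118°))
Δλ = 2.4263 × (1 - cos(118°))
Δλ = 2.4263 × 1.4695
Δλ = 3.5654 pm

Percentage change:
(Δλ/λ₀) × 100 = (3.5654/92.8) × 100
= 3.8420%

(Intermediate values are shown rounded; full precision is carried through to the final answer.)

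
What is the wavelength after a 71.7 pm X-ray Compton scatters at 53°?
72.6661 pm

Using the Compton scattering formula:
λ' = λ + Δλ = λ + λ_C(1 - cos θ)

Given:
- Initial wavelength λ = 71.7 pm
- Scattering angle θ = 53°
- Compton wavelength λ_C ≈ 2.4263 pm

Calculate the shift:
Δλ = 2.4263 × (1 - cos(53°))
Δλ = 2.4263 × 0.3982
Δλ = 0.9661 pm

Final wavelength:
λ' = 71.7 + 0.9661 = 72.6661 pm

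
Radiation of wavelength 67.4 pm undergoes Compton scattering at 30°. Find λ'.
67.7251 pm

Using the Compton formula: λ' = λ + λ_C(1 − cos θ)

For θ = 30°, cos θ = √3/2 (exact) ≈ 0.8660, so:
1 − cos 30° = 1 − (√3/2) ≈ 0.1340

Δλ = λ_C × 0.1340 = 2.4263 × 0.1340 = 0.3251 pm

λ' = 67.4 + 0.3251 = 67.7251 pm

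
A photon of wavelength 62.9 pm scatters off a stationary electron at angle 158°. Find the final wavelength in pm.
67.5759 pm

Using the Compton scattering formula:
λ' = λ + Δλ = λ + λ_C(1 - cos θ)

Given:
- Initial wavelength λ = 62.9 pm
- Scattering angle θ = 158°
- Compton wavelength λ_C ≈ 2.4263 pm

Calculate the shift:
Δλ = 2.4263 × (1 - cos(158°))
Δλ = 2.4263 × 1.9272
Δλ = 4.6759 pm

Final wavelength:
λ' = 62.9 + 4.6759 = 67.5759 pm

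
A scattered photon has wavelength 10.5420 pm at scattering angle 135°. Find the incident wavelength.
6.4000 pm

From λ' = λ + Δλ, we have λ = λ' - Δλ

First calculate the Compton shift:
Δλ = λ_C(1 - cos θ)
Δλ = 2.4263 × (1 - cos(135°))
Δλ = 2.4263 × 1.7071
Δλ = 4.1420 pm

Initial wavelength:
λ = λ' - Δλ
λ = 10.5420 - 4.1420
λ = 6.4000 pm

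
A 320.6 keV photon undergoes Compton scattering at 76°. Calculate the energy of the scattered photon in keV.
217.2650 keV

First convert energy to wavelength:
λ = hc/E, with hc ≈ 1239.842 keV·pm (i.e. 1239.842 eV·nm)

For E = 320.6 keV = 320600 eV:
λ = 1239.842 keV·pm / 320.6 keV
λ = 3.8673 pm

Calculate the Compton shift:
Δλ = λ_C(1 - cos(76°)) = 2.4263 × 0.7581
Δλ = 1.8393 pm

Final wavelength:
λ' = 3.8673 + 1.8393 = 5.7066 pm

Final energy:
E' = hc/λ' = 1239.842 / 5.7066 = 217.2650 keV

(Intermediate values are shown rounded; full precision is carried through to the final answer.)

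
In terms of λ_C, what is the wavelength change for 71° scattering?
0.6744 λ_C

The Compton shift formula is:
Δλ = λ_C(1 - cos θ)

Dividing both sides by λ_C:
Δλ/λ_C = 1 - cos θ

For θ = 71°:
Δλ/λ_C = 1 - cos(71°)
Δλ/λ_C = 1 - 0.3256
Δλ/λ_C = 0.6744

This means the shift is 0.6744 × λ_C = 1.6364 pm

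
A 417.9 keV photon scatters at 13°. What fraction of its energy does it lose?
0.0205 (or 2.05%)

Calculate initial and final photon energies:

Initial: E₀ = 417.9 keV → λ₀ = 2.9668 pm
Compton shift: Δλ = 0.0622 pm
Final wavelength: λ' = 3.0290 pm
Final energy: E' = 409.3205 keV

Fractional energy loss:
(E₀ - E')/E₀ = (417.9000 - 409.3205)/417.9000
= 8.5795/417.9000
= 0.0205
= 2.05%

(Intermediate values are shown rounded; full precision is carried through to the final answer.)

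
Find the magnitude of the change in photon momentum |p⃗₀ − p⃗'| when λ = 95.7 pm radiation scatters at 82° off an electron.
8.9885e-24 kg·m/s

Photon momentum magnitude is p = h/λ.

Initial momentum:
p₀ = h/λ = 6.6261e-34/9.5700e-11 = 6.9238e-24 kg·m/s

After scattering:
λ' = λ + Δλ = 95.7 + 2.0886 = 97.7886 pm
p' = h/λ' = 6.6261e-34/9.7789e-11 = 6.7759e-24 kg·m/s

Momentum is a vector; the scattered photon's direction makes angle θ = 82° with the incident direction. The magnitude of the vector change Δp⃗ = p⃗₀ − p⃗' is found from the law of cosines:
|Δp⃗|² = p₀² + p'² − 2p₀p'cos θ
|Δp⃗|² = (6.9238e-24)² + (6.7759e-24)² − 2·6.9238e-24·6.7759e-24·cos(82°)
|Δp⃗| = 8.9885e-24 kg·m/s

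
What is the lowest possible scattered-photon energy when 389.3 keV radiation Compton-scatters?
154.2587 keV (at θ = 180°)

The scattered photon has minimum energy when its wavelength is maximum, i.e., when the Compton shift Δλ = λ_C(1 − cos θ) is maximum. This occurs at θ = 180° (backscattering), giving Δλ_max = 2λ_C = 4.8526 pm.

Initial wavelength: λ₀ = hc/E₀ = 3.1848 pm
Maximum final wavelength: λ'_max = λ₀ + 2λ_C = 3.1848 + 4.8526 = 8.0374 pm
Minimum final energy: E'_min = hc/λ'_max = 154.2587 keV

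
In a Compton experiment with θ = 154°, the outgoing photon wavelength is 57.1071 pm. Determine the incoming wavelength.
52.5000 pm

From λ' = λ + Δλ, we have λ = λ' - Δλ

First calculate the Compton shift:
Δλ = λ_C(1 - cos θ)
Δλ = 2.4263 × (1 - cos(154°))
Δλ = 2.4263 × 1.8988
Δλ = 4.6071 pm

Initial wavelength:
λ = λ' - Δλ
λ = 57.1071 - 4.6071
λ = 52.5000 pm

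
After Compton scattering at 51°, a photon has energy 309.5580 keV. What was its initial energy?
399.1999 keV

Convert final energy to wavelength (hc ≈ 1239.842 keV·pm):
λ' = hc/E' = 1239.842 / 309.5580 = 4.0052 pm

Calculate the Compton shift:
Δλ = λ_C(1 - cos(51°))
Δλ = 2.4263 × (1 - cos(51°))
Δλ = 0.8994 pm

Initial wavelength:
λ = λ' - Δλ = 4.0052 - 0.8994 = 3.1058 pm

Initial energy:
E = hc/λ = 1239.842 / 3.1058 = 399.1999 keV

(Intermediate values are shown rounded; full precision is carried through to the final answer.)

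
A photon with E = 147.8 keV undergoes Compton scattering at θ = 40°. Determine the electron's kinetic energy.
9.3675 keV

By energy conservation: K_e = E_initial - E_final

First find the scattered photon energy:
Initial wavelength: λ = hc/E = 8.3886 pm
Compton shift: Δλ = λ_C(1 - cos(40°)) = 0.5676 pm
Final wavelength: λ' = 8.3886 + 0.5676 = 8.9563 pm
Final photon energy: E' = hc/λ' = 138.4325 keV

Electron kinetic energy:
K_e = E - E' = 147.8000 - 138.4325 = 9.3675 keV

(Intermediate values are shown rounded; full precision is carried through to the final answer.)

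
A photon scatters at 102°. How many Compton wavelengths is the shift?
1.2079 λ_C

The Compton shift formula is:
Δλ = λ_C(1 - cos θ)

Dividing both sides by λ_C:
Δλ/λ_C = 1 - cos θ

For θ = 102°:
Δλ/λ_C = 1 - cos(102°)
Δλ/λ_C = 1 - -0.2079
Δλ/λ_C = 1.2079

This means the shift is 1.2079 × λ_C = 2.9308 pm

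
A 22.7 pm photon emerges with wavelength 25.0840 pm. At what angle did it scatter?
89.00°

First find the wavelength shift:
Δλ = λ' - λ = 25.0840 - 22.7 = 2.3840 pm

Using Δλ = λ_C(1 - cos θ), with λ_C = h/(m_e·c) ≈ 2.42631024 pm:
cos θ = 1 - Δλ/λ_C
cos θ = 1 - 2.3840/2.42631024
cos θ = 0.017438

θ = arccos(0.017438)
θ = 89.00°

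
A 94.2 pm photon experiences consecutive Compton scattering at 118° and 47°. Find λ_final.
98.5370 pm

Apply Compton shift twice:

First scattering at θ₁ = 118°:
Δλ₁ = λ_C(1 - cos(118°))
Δλ₁ = 2.4263 × 1.4695
Δλ₁ = 3.5654 pm

After first scattering:
λ₁ = 94.2 + 3.5654 = 97.7654 pm

Second scattering at θ₂ = 47°:
Δλ₂ = λ_C(1 - cos(47°))
Δλ₂ = 2.4263 × 0.3180
Δλ₂ = 0.7716 pm

Final wavelength:
λ₂ = 97.7654 + 0.7716 = 98.5370 pm

Total shift: Δλ_total = 3.5654 + 0.7716 = 4.3370 pm

(Intermediate values are shown rounded; full precision is carried through to the final answer.)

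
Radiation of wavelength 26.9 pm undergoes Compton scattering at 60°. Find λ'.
28.1132 pm

Using the Compton formula: λ' = λ + λ_C(1 − cos θ)

For θ = 60°, cos θ = 1/2 (exact) = 0.5000, so:
1 − cos 60° = 1 − (1/2) = 0.5000

Δλ = λ_C × 0.5000 = 2.4263 × 0.5000 = 1.2132 pm

λ' = 26.9 + 1.2132 = 28.1132 pm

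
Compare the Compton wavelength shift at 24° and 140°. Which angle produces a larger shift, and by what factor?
140° produces the larger shift by a factor of 20.427

Calculate both shifts using Δλ = λ_C(1 - cos θ):

For θ₁ = 24°:
Δλ₁ = 2.4263 × (1 - cos(24°))
Δλ₁ = 2.4263 × 0.0865
Δλ₁ = 0.2098 pm

For θ₂ = 140°:
Δλ₂ = 2.4263 × (1 - cos(140°))
Δλ₂ = 2.4263 × 1.7660
Δλ₂ = 4.2850 pm

The 140° angle produces the larger shift.
Ratio: 4.2850/0.2098 = 20.427

(Intermediate values are shown rounded; full precision is carried through to the final answer.)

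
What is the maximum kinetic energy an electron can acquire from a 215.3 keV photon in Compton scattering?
98.4582 keV

Maximum energy transfer occurs at θ = 180° (backscattering).

Initial photon: E₀ = 215.3 keV → λ₀ = 5.7587 pm

Maximum Compton shift (at 180°):
Δλ_max = 2λ_C = 2 × 2.4263 = 4.8526 pm

Final wavelength:
λ' = 5.7587 + 4.8526 = 10.6113 pm

Minimum photon energy (maximum energy to electron):
E'_min = hc/λ' = 116.8418 keV

Maximum electron kinetic energy:
K_max = E₀ - E'_min = 215.3000 - 116.8418 = 98.4582 keV

(Intermediate values are shown rounded; full precision is carried through to the final answer.)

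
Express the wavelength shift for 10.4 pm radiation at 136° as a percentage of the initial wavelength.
40.1120%

Calculate the Compton shift:
Δλ = λ_C(1 - cos(136°))
Δλ = 2.4263 × (1 - cos(136°))
Δλ = 2.4263 × 1.7193
Δλ = 4.1717 pm

Percentage change:
(Δλ/λ₀) × 100 = (4.1717/10.4) × 100
= 40.1120%

(Intermediate values are shown rounded; full precision is carried through to the final answer.)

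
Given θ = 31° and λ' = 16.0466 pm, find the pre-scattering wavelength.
15.7000 pm

From λ' = λ + Δλ, we have λ = λ' - Δλ

First calculate the Compton shift:
Δλ = λ_C(1 - cos θ)
Δλ = 2.4263 × (1 - cos(31°))
Δλ = 2.4263 × 0.1428
Δλ = 0.3466 pm

Initial wavelength:
λ = λ' - Δλ
λ = 16.0466 - 0.3466
λ = 15.7000 pm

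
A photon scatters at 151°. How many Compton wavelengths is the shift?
1.8746 λ_C

The Compton shift formula is:
Δλ = λ_C(1 - cos θ)

Dividing both sides by λ_C:
Δλ/λ_C = 1 - cos θ

For θ = 151°:
Δλ/λ_C = 1 - cos(151°)
Δλ/λ_C = 1 - -0.8746
Δλ/λ_C = 1.8746

This means the shift is 1.8746 × λ_C = 4.5484 pm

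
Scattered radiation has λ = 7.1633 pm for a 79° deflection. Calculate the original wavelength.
5.2000 pm

From λ' = λ + Δλ, we have λ = λ' - Δλ

First calculate the Compton shift:
Δλ = λ_C(1 - cos θ)
Δλ = 2.4263 × (1 - cos(79°))
Δλ = 2.4263 × 0.8092
Δλ = 1.9633 pm

Initial wavelength:
λ = λ' - Δλ
λ = 7.1633 - 1.9633
λ = 5.2000 pm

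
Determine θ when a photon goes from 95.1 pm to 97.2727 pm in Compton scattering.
84.00°

First find the wavelength shift:
Δλ = λ' - λ = 97.2727 - 95.1 = 2.1727 pm

Using Δλ = λ_C(1 - cos θ), with λ_C = h/(m_e·c) ≈ 2.42631024 pm:
cos θ = 1 - Δλ/λ_C
cos θ = 1 - 2.1727/2.42631024
cos θ = 0.104525

θ = arccos(0.104525)
θ = 84.00°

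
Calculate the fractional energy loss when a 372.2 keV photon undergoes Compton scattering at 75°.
0.3506 (or 35.06%)

Calculate initial and final photon energies:

Initial: E₀ = 372.2 keV → λ₀ = 3.3311 pm
Compton shift: Δλ = 1.7983 pm
Final wavelength: λ' = 5.1295 pm
Final energy: E' = 241.7104 keV

Fractional energy loss:
(E₀ - E')/E₀ = (372.2000 - 241.7104)/372.2000
= 130.4896/372.2000
= 0.3506
= 35.06%

(Intermediate values are shown rounded; full precision is carried through to the final answer.)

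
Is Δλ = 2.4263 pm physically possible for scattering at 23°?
No, inconsistent

Calculate the expected shift for θ = 23°:

Δλ_expected = λ_C(1 - cos(23°))
Δλ_expected = 2.4263 × (1 - cos(23°))
Δλ_expected = 2.4263 × 0.0795
Δλ_expected = 0.1929 pm

Given shift: 2.4263 pm
Expected shift: 0.1929 pm
Difference: 2.2334 pm

The values do not match. The given shift corresponds to θ ≈ 90.0°, not 23°.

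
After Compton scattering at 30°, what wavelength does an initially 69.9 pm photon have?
70.2251 pm

Using the Compton formula: λ' = λ + λ_C(1 − cos θ)

For θ = 30°, cos θ = √3/2 (exact) ≈ 0.8660, so:
1 − cos 30° = 1 − (√3/2) ≈ 0.1340

Δλ = λ_C × 0.1340 = 2.4263 × 0.1340 = 0.3251 pm

λ' = 69.9 + 0.3251 = 70.2251 pm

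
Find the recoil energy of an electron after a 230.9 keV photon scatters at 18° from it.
4.9960 keV

By energy conservation: K_e = E_initial - E_final

First find the scattered photon energy:
Initial wavelength: λ = hc/E = 5.3696 pm
Compton shift: Δλ = λ_C(1 - cos(18°)) = 0.1188 pm
Final wavelength: λ' = 5.3696 + 0.1188 = 5.4884 pm
Final photon energy: E' = hc/λ' = 225.9040 keV

Electron kinetic energy:
K_e = E - E' = 230.9000 - 225.9040 = 4.9960 keV

(Intermediate values are shown rounded; full precision is carried through to the final answer.)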